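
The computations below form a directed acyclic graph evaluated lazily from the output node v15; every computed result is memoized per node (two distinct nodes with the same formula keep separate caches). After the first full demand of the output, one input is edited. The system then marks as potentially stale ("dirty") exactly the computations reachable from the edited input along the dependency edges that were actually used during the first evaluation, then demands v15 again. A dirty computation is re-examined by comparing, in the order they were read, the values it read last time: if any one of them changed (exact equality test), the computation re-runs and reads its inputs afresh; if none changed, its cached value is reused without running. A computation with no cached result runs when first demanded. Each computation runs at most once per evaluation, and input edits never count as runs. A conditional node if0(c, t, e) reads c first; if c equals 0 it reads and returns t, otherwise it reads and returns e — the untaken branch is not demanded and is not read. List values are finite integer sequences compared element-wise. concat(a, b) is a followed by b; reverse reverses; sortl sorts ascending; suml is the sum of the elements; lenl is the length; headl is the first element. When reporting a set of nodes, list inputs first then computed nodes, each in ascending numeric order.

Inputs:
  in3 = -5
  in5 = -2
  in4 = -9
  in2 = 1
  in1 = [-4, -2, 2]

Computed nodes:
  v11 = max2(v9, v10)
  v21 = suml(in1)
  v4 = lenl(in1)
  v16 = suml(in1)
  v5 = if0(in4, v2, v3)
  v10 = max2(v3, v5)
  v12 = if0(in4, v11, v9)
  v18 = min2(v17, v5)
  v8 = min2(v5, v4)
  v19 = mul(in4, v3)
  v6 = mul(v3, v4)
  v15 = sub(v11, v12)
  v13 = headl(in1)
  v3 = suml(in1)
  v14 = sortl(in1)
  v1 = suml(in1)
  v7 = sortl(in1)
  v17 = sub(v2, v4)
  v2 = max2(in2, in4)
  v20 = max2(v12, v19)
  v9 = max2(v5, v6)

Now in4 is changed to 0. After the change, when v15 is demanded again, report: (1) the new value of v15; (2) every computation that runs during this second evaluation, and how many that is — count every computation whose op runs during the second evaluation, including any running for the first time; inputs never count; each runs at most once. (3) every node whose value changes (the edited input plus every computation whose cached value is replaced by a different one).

Demanding v15 again yields 0.
7 computations run: v2, v5, v9, v10, v11, v12, v15.
The nodes whose values change: in4, v5, v9, v10, v11, v12.
Note the branch switch — v2 had no cache and runs now for the first time.

First demand of the output computes:
  v3 = suml([-4, -2, 2]) = -4
  v4 = lenl([-4, -2, 2]) = 3
  v5 = if0(in4=-9 -> else branch v3) = -4
  v6 = mul(-4, 3) = -12
  v9 = max2(-4, -12) = -4
  v10 = max2(-4, -4) = -4
  v11 = max2(-4, -4) = -4
  v12 = if0(in4=-9 -> else branch v9) = -4
  v15 = sub(-4, -4) = 0

After the edit, cleaning proceeds:
  v2: had never run; runs now, result 1.
  v5: a read changed (in4 -9->0) — executes, giving 1.
  v9: a read changed (v5 -4->1) — executes, giving 1.
  v10: a read changed (v5 -4->1) — executes, giving 1.
  v11: a read changed (v9 -4->1; v10 -4->1) — executes, giving 1.
  v12: a read changed (in4 -9->0; v9 -4->1) — executes, giving 1.
  v15: a read changed (v11 -4->1; v12 -4->1) — executes, giving 0 — identical to its old value.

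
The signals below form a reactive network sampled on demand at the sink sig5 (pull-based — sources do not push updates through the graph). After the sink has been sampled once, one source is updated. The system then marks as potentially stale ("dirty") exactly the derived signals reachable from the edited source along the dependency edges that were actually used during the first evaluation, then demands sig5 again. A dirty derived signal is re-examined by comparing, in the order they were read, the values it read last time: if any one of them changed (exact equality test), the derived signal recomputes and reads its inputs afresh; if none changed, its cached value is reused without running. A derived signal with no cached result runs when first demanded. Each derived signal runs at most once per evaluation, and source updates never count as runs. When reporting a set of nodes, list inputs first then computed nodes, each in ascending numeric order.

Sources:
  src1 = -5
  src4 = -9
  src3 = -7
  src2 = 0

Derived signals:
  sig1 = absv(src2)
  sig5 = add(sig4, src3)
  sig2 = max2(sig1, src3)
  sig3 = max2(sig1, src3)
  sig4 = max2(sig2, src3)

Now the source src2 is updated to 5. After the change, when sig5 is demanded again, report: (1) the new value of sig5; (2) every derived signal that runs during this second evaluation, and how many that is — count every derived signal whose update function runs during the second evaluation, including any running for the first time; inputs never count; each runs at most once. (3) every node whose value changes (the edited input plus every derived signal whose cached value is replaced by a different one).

sig5 now evaluates to -2.
Run set: sig1, sig2, sig4, sig5 (4 run).
Changed values: src2, sig1, sig2, sig4, sig5.

Initial pass — values computed on the first demand:
  sig1 = absv(0) = 0
  sig2 = max2(0, -7) = 0
  sig4 = max2(0, -7) = 0
  sig5 = add(0, -7) = -7

Second demand — change propagation:
  sig1: re-runs because src2 0->5; new result 5.
  sig2: re-runs because sig1 0->5; new result 5.
  sig4: re-runs because sig2 0->5; new result 5.
  sig5: re-runs because sig4 0->5; new result -2.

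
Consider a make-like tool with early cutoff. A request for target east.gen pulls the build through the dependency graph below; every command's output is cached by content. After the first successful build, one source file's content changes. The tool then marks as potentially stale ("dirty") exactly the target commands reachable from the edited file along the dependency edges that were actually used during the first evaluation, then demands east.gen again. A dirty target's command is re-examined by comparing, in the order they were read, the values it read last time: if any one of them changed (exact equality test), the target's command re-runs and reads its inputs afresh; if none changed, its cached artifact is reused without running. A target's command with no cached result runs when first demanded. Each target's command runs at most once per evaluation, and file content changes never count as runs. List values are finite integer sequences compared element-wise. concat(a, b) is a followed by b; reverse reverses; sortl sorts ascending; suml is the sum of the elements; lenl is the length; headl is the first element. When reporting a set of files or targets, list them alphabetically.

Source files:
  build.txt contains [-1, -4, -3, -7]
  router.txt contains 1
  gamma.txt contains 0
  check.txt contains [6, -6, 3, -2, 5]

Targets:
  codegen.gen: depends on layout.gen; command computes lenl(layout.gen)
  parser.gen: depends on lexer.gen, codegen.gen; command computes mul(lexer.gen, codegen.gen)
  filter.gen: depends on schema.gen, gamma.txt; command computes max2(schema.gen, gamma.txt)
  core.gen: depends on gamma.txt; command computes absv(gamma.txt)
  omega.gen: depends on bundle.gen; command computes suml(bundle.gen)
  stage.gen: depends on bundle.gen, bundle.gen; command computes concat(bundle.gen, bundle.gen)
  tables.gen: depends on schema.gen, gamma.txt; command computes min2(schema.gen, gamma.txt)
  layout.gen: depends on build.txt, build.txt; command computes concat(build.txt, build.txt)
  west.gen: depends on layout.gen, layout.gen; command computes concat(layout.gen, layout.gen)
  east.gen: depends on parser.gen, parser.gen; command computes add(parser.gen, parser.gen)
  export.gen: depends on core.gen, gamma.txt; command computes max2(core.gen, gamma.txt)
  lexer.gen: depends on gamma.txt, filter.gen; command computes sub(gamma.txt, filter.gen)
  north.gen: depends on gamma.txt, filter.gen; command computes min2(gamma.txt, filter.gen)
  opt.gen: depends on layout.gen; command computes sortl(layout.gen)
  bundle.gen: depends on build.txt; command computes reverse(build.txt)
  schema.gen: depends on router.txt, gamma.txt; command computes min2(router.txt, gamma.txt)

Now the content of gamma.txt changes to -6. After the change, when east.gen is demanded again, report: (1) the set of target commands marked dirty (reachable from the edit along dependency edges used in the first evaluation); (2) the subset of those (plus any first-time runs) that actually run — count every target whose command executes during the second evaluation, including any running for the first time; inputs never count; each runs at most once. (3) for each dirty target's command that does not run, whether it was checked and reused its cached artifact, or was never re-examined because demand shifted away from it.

First demand of the output computes:
  layout.gen = concat([-1, -4, -3, -7], [-1, -4, -3, -7]) = [-1, -4, -3, -7, -1, -4, -3, -7]
  codegen.gen = lenl([-1, -4, -3, -7, -1, -4, -3, -7]) = 8
  schema.gen = min2(1, 0) = 0
  filter.gen = max2(0, 0) = 0
  lexer.gen = sub(0, 0) = 0
  parser.gen = mul(0, 8) = 0
  east.gen = add(0, 0) = 0

After the edit, cleaning proceeds:
  schema.gen: a read changed (gamma.txt 0->-6) — executes, giving -6.
  filter.gen: a read changed (schema.gen 0->-6; gamma.txt 0->-6) — executes, giving -6.
  lexer.gen: a read changed (gamma.txt 0->-6; filter.gen 0->-6) — executes, giving 0 — identical to its old value.
  parser.gen: dirty, but its reads are unchanged (lexer.gen unchanged, codegen.gen unchanged); cached 0 stands.
  east.gen: dirty, but its reads are unchanged (parser.gen unchanged, parser.gen unchanged); cached 0 stands.

Note the absorption at lexer.gen: it re-runs yet its value is the same, leaving the output's value untouched.

The edit dirties: east.gen, filter.gen, lexer.gen, parser.gen, schema.gen.
3 target commands run: filter.gen, lexer.gen, schema.gen.
Cache hits after checking: east.gen, parser.gen.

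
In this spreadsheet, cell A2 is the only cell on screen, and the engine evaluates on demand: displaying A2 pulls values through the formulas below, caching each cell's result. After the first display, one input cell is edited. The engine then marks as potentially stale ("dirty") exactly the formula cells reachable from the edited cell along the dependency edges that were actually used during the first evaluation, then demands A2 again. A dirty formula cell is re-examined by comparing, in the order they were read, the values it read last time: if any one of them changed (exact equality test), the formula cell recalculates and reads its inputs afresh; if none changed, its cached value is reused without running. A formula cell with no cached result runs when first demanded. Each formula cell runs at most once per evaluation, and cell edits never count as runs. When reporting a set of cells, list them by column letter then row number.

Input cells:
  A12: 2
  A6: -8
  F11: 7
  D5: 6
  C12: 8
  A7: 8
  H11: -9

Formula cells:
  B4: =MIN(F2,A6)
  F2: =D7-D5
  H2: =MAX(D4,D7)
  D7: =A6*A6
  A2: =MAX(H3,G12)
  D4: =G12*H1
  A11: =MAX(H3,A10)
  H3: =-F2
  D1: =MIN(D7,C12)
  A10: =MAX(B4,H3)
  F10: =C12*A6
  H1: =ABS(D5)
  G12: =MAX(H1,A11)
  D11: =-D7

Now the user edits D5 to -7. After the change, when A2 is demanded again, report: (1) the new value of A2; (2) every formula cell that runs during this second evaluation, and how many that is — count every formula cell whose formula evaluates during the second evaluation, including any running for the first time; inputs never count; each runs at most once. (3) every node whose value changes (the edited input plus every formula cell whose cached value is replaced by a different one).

Initial pass — values computed on the first demand:
  D7 = -8 * -8 = 64
  F2 = 64 - 6 = 58
  B4 = MIN(58, -8) = -8
  H1 = ABS(6) = 6
  H3 = -(58) = -58
  A10 = MAX(-8, -58) = -8
  A11 = MAX(-58, -8) = -8
  G12 = MAX(6, -8) = 6
  A2 = MAX(-58, 6) = 6

Second demand — change propagation:
  F2: re-runs because D5 6->-7; new result 71.
  B4: re-runs because F2 58->71; new result -8 (unchanged).
  H1: re-runs because D5 6->-7; new result 7.
  H3: re-runs because F2 58->71; new result -71.
  A10: re-runs because H3 -58->-71; new result -8 (unchanged).
  A11: re-runs because H3 -58->-71; new result -8 (unchanged).
  G12: re-runs because H1 6->7; new result 7.
  A2: re-runs because H3 -58->-71; G12 6->7; new result 7.

A2 now evaluates to 7.
Run set: A2, A10, A11, B4, F2, G12, H1, H3 (8 run).
Changed values: A2, D5, F2, G12, H1, H3.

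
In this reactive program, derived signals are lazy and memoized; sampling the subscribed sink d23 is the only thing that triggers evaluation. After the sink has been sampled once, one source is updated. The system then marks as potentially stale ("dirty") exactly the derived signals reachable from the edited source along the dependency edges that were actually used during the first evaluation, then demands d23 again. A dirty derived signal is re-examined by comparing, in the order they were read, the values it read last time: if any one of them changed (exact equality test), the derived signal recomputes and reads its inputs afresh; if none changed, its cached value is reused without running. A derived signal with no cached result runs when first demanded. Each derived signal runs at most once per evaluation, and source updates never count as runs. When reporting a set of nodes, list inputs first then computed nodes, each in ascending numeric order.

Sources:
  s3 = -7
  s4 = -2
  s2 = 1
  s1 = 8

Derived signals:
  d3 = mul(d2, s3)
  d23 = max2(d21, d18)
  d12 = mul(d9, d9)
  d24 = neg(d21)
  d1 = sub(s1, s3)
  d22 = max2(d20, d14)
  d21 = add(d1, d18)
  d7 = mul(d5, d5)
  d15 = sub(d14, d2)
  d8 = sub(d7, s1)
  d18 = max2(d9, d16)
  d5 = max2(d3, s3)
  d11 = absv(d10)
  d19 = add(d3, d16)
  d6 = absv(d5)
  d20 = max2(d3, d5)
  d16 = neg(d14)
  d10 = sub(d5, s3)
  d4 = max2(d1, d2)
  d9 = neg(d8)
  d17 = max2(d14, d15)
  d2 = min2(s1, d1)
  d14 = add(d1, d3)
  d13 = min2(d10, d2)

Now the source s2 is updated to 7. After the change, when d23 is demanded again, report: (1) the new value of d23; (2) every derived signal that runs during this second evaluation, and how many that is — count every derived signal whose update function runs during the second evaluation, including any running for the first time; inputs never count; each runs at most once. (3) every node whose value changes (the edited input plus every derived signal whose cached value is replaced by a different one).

Demanding d23 again yields 56.
0 derived signals run: none.
The nodes whose values change: s2.
Note the shortcut — nothing in the graph depends on s2 at all, so no recomputation happens.

First demand of the output computes:
  d1 = sub(8, -7) = 15
  d2 = min2(8, 15) = 8
  d3 = mul(8, -7) = -56
  d5 = max2(-56, -7) = -7
  d7 = mul(-7, -7) = 49
  d8 = sub(49, 8) = 41
  d9 = neg(41) = -41
  d14 = add(15, -56) = -41
  d16 = neg(-41) = 41
  d18 = max2(-41, 41) = 41
  d21 = add(15, 41) = 56
  d23 = max2(56, 41) = 56

After the edit, cleaning proceeds:
  no node depends on s2 at all; the second demand re-runs nothing.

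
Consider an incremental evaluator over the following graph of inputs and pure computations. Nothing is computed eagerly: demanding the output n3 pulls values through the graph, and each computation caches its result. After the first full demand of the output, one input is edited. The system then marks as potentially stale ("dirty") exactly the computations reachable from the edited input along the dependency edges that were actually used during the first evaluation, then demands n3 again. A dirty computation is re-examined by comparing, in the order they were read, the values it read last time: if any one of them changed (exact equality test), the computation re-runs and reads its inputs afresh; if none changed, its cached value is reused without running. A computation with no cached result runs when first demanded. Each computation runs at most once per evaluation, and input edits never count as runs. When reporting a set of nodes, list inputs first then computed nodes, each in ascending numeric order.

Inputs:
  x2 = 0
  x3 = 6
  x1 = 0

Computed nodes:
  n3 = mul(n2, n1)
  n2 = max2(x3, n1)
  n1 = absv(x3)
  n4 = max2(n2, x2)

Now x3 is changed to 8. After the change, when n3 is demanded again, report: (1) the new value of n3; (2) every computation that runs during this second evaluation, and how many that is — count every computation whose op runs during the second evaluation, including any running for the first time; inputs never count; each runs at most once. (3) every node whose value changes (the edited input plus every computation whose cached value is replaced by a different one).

n3 now evaluates to 64.
Run set: n1, n2, n3 (3 run).
Changed values: x3, n1, n2, n3.

Initial pass — values computed on the first demand:
  n1 = absv(6) = 6
  n2 = max2(6, 6) = 6
  n3 = mul(6, 6) = 36

Second demand — change propagation:
  n1: re-runs because x3 6->8; new result 8.
  n2: re-runs because x3 6->8; n1 6->8; new result 8.
  n3: re-runs because n2 6->8; n1 6->8; new result 64.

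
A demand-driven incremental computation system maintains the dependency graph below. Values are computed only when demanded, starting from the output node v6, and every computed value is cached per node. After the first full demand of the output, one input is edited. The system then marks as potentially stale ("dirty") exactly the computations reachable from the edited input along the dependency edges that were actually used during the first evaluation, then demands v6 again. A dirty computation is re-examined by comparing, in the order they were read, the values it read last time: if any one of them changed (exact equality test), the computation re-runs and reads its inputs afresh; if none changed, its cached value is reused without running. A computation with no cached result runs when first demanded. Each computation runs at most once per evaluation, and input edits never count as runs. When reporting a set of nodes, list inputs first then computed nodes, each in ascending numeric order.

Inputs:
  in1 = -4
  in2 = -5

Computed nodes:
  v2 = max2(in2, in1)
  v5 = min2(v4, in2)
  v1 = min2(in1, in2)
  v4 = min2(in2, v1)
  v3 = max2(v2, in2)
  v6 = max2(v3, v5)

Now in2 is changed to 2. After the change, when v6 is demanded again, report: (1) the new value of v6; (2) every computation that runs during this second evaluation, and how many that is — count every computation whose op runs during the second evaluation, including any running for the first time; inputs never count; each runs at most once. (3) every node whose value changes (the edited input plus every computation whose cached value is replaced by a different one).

First evaluation (everything demanded from the output):
  v1 = min2(-4, -5) = -5
  v2 = max2(-5, -4) = -4
  v3 = max2(-4, -5) = -4
  v4 = min2(-5, -5) = -5
  v5 = min2(-5, -5) = -5
  v6 = max2(-4, -5) = -4

Propagation after the edit:
  v1: runs — in2 -5->2; result -4.
  v2: runs — in2 -5->2; result 2.
  v3: runs — v2 -4->2; in2 -5->2; result 2.
  v4: runs — in2 -5->2; v1 -5->-4; result -4.
  v5: runs — v4 -5->-4; in2 -5->2; result -4.
  v6: runs — v3 -4->2; v5 -5->-4; result 2.

New value of v6: 2.
Computations that run: v1, v2, v3, v4, v5, v6 — 6 in total.
Values that change: in2, v1, v2, v3, v4, v5, v6.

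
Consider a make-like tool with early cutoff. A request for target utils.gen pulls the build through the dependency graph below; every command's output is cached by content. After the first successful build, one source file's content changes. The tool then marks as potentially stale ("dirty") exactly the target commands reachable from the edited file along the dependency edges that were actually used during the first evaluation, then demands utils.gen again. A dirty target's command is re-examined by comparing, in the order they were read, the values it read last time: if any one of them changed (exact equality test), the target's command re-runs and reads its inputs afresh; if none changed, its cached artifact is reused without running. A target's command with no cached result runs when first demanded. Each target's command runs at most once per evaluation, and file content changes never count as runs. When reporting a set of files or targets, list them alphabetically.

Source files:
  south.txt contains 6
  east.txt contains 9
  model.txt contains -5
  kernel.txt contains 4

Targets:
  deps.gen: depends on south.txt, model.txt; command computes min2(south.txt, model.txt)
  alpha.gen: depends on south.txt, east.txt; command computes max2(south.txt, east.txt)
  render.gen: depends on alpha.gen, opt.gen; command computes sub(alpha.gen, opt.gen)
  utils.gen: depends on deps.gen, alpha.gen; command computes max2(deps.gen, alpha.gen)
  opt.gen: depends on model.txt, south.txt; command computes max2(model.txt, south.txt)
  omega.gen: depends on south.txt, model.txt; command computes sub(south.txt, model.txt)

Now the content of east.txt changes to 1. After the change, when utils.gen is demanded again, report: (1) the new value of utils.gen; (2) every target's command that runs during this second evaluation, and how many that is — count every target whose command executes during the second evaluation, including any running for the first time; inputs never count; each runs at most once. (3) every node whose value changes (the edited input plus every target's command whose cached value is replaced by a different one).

First demand of the output computes:
  alpha.gen = max2(6, 9) = 9
  deps.gen = min2(6, -5) = -5
  utils.gen = max2(-5, 9) = 9

After the edit, cleaning proceeds:
  alpha.gen: a read changed (east.txt 9->1) — executes, giving 6.
  utils.gen: a read changed (alpha.gen 9->6) — executes, giving 6.

Demanding utils.gen again yields 6.
2 target commands run: alpha.gen, utils.gen.
The nodes whose values change: alpha.gen, east.txt, utils.gen.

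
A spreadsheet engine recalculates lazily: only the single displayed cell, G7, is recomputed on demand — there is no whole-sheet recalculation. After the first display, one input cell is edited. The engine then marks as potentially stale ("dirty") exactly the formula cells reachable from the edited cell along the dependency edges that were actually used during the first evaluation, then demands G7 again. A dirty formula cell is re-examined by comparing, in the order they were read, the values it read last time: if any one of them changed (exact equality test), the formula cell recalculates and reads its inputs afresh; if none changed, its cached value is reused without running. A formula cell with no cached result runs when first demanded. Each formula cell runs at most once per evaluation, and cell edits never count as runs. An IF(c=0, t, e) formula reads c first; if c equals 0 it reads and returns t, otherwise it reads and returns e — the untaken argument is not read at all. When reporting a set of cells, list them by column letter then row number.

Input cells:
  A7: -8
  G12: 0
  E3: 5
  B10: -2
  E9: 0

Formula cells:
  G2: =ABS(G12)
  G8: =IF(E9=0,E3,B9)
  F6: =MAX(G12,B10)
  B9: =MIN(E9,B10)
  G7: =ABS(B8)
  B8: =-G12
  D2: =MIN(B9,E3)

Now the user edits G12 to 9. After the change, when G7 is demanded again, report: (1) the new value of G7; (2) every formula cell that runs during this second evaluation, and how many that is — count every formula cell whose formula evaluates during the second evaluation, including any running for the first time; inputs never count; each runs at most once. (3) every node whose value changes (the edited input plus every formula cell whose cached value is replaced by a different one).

New value of G7: 9.
Formula cells that run: B8, G7 — 2 in total.
Values that change: B8, G7, G12.

First evaluation (everything demanded from the output):
  B8 = -(0) = 0
  G7 = ABS(0) = 0

Propagation after the edit:
  B8: runs — G12 0->9; result -9.
  G7: runs — B8 0->-9; result 9.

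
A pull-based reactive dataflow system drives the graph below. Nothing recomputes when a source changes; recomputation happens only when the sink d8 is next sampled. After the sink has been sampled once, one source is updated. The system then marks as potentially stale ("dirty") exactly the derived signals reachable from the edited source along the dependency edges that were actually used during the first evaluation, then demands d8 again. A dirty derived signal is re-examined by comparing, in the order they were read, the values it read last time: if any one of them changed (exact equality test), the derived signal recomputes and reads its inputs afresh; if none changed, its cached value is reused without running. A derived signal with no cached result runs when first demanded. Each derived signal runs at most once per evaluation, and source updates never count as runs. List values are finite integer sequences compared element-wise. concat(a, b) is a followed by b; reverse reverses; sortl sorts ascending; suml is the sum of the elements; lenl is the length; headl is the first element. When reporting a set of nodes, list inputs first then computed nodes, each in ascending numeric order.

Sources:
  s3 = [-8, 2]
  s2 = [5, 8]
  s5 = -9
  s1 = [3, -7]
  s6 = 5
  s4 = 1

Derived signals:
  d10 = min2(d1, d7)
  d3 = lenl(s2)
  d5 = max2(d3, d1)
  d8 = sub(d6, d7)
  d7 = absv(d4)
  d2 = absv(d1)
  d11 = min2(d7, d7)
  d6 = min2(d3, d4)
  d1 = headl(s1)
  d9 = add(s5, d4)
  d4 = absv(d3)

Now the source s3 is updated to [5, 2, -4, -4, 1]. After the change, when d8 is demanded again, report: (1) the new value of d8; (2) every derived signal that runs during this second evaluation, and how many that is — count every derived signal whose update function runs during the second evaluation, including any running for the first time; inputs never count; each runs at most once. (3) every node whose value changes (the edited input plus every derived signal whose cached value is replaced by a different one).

First evaluation (everything demanded from the output):
  d3 = lenl([5, 8]) = 2
  d4 = absv(2) = 2
  d6 = min2(2, 2) = 2
  d7 = absv(2) = 2
  d8 = sub(2, 2) = 0

Propagation after the edit:
  s3 feeds no computation that the output demands — nothing is marked dirty and nothing runs.

Key observation: s3 is never demanded by the output, so the edit triggers no recomputation at all.

New value of d8: 0.
Derived signals that run: none — 0 in total.
Values that change: s3.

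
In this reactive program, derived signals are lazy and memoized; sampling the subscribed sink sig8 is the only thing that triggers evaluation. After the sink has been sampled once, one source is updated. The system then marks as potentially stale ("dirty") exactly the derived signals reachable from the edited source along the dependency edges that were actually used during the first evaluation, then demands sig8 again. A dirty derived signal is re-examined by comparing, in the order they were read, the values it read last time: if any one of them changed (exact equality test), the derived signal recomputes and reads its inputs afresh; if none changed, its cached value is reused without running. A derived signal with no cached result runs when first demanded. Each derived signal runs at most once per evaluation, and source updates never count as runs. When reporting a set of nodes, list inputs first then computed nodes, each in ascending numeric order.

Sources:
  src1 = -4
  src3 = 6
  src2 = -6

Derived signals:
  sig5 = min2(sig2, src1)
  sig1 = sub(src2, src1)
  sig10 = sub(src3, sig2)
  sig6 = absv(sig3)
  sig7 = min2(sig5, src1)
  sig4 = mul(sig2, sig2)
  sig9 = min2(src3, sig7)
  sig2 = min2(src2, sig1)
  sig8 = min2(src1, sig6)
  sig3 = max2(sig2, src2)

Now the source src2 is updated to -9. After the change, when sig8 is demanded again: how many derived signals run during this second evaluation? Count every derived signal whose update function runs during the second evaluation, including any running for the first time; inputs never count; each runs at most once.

5 derived signals run: sig1, sig2, sig3, sig6, sig8.

First demand of the output computes:
  sig1 = sub(-6, -4) = -2
  sig2 = min2(-6, -2) = -6
  sig3 = max2(-6, -6) = -6
  sig6 = absv(-6) = 6
  sig8 = min2(-4, 6) = -4

After the edit, cleaning proceeds:
  sig1: a read changed (src2 -6->-9) — executes, giving -5.
  sig2: a read changed (src2 -6->-9; sig1 -2->-5) — executes, giving -9.
  sig3: a read changed (sig2 -6->-9; src2 -6->-9) — executes, giving -9.
  sig6: a read changed (sig3 -6->-9) — executes, giving 9.
  sig8: a read changed (sig6 6->9) — executes, giving -4 — identical to its old value.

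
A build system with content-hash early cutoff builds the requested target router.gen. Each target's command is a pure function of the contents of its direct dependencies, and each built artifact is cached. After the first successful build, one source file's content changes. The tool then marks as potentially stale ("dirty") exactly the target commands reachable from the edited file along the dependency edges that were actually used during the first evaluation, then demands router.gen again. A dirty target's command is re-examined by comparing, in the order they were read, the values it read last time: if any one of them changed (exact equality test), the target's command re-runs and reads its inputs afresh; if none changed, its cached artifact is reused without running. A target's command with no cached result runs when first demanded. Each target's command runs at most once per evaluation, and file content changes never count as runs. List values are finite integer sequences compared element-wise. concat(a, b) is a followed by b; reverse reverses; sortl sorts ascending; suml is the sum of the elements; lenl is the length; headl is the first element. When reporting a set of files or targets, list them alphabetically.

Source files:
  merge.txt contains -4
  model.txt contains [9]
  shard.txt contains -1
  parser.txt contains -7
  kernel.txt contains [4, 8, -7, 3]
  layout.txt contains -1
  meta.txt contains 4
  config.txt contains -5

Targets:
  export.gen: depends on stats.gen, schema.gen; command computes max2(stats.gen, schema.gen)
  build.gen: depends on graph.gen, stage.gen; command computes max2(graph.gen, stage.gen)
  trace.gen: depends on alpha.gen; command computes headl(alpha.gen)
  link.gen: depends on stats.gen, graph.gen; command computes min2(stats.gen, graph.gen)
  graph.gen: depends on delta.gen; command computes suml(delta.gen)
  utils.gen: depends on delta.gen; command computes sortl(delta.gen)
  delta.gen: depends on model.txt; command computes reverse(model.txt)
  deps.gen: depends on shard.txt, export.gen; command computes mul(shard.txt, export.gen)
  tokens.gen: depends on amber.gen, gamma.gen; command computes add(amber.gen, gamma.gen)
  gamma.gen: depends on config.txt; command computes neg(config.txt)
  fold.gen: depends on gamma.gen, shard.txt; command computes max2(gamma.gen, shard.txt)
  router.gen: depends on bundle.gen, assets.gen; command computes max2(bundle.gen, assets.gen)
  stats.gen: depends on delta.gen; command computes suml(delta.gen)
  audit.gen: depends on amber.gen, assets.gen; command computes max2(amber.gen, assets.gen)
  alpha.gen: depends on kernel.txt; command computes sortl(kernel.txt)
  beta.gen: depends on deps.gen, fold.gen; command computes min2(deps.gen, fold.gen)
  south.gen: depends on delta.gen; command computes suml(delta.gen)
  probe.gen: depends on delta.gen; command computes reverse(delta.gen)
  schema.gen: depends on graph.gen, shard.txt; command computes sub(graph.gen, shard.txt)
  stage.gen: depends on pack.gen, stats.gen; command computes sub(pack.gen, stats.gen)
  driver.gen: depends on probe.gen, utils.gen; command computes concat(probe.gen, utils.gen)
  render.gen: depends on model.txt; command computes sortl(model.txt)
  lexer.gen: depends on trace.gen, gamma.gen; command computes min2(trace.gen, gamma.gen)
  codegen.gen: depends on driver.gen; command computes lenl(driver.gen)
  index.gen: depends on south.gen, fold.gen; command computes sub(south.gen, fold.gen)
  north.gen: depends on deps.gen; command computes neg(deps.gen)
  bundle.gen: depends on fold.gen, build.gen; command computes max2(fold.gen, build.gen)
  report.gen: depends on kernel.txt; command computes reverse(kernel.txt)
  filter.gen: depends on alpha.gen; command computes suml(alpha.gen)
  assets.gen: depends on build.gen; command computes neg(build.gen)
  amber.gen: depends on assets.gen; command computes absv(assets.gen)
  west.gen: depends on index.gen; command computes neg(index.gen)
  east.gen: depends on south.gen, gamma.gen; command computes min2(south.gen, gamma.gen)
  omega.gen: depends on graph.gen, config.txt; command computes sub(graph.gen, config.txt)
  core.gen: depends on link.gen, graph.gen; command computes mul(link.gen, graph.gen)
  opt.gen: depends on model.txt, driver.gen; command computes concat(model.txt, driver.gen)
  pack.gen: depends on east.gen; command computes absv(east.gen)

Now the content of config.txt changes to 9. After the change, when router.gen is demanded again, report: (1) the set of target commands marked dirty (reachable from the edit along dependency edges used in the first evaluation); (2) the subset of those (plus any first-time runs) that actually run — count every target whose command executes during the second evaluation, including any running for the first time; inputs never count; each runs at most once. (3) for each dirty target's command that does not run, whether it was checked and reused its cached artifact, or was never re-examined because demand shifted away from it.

First evaluation (everything demanded from the output):
  delta.gen = reverse([9]) = [9]
  gamma.gen = neg(-5) = 5
  fold.gen = max2(5, -1) = 5
  graph.gen = suml([9]) = 9
  south.gen = suml([9]) = 9
  east.gen = min2(9, 5) = 5
  pack.gen = absv(5) = 5
  stats.gen = suml([9]) = 9
  stage.gen = sub(5, 9) = -4
  build.gen = max2(9, -4) = 9
  assets.gen = neg(9) = -9
  bundle.gen = max2(5, 9) = 9
  router.gen = max2(9, -9) = 9

Propagation after the edit:
  gamma.gen: runs — config.txt -5->9; result -9.
  east.gen: runs — gamma.gen 5->-9; result -9.
  fold.gen: runs — gamma.gen 5->-9; result -1.
  pack.gen: runs — east.gen 5->-9; result 9.
  stage.gen: runs — pack.gen 5->9; result 0.
  build.gen: runs — stage.gen -4->0; result 9 (same value as before).
  assets.gen: checked — values it read are unchanged (build.gen unchanged); reused cached -9 without running.
  bundle.gen: runs — fold.gen 5->-1; result 9 (same value as before).
  router.gen: checked — values it read are unchanged (bundle.gen unchanged, assets.gen unchanged); reused cached 9 without running.

Key observation: the cutoff stops propagation at assets.gen — its inputs' values are unchanged, so it reuses its cache.

Marked dirty: assets.gen, build.gen, bundle.gen, east.gen, fold.gen, gamma.gen, pack.gen, router.gen, stage.gen.
Target commands that run: build.gen, bundle.gen, east.gen, fold.gen, gamma.gen, pack.gen, stage.gen — 7 in total.
Checked but reused from cache: assets.gen, router.gen.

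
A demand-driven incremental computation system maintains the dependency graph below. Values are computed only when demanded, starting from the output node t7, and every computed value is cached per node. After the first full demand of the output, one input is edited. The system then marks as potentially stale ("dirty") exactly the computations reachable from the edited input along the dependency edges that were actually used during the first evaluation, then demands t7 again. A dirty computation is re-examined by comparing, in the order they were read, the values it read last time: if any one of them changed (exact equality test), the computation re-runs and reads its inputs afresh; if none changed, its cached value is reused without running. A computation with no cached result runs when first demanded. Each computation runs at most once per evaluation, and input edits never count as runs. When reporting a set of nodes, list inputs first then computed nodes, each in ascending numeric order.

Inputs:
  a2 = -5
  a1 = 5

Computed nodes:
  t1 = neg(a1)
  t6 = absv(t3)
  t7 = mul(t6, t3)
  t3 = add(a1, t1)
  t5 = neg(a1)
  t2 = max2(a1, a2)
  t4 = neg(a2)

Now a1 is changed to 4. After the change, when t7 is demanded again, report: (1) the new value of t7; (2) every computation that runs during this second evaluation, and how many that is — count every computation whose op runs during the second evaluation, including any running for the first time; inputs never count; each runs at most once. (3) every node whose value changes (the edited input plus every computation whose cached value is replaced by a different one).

New value of t7: 0.
Computations that run: t1, t3 — 2 in total.
Values that change: a1, t1.
Key observation: the change is absorbed at t3 — it re-runs but produces the same value, and the output's value is unchanged.

First evaluation (everything demanded from the output):
  t1 = neg(5) = -5
  t3 = add(5, -5) = 0
  t6 = absv(0) = 0
  t7 = mul(0, 0) = 0

Propagation after the edit:
  t1: runs — a1 5->4; result -4.
  t3: runs — a1 5->4; t1 -5->-4; result 0 (same value as before).
  t6: checked — values it read are unchanged (t3 unchanged); reused cached 0 without running.
  t7: checked — values it read are unchanged (t6 unchanged, t3 unchanged); reused cached 0 without running.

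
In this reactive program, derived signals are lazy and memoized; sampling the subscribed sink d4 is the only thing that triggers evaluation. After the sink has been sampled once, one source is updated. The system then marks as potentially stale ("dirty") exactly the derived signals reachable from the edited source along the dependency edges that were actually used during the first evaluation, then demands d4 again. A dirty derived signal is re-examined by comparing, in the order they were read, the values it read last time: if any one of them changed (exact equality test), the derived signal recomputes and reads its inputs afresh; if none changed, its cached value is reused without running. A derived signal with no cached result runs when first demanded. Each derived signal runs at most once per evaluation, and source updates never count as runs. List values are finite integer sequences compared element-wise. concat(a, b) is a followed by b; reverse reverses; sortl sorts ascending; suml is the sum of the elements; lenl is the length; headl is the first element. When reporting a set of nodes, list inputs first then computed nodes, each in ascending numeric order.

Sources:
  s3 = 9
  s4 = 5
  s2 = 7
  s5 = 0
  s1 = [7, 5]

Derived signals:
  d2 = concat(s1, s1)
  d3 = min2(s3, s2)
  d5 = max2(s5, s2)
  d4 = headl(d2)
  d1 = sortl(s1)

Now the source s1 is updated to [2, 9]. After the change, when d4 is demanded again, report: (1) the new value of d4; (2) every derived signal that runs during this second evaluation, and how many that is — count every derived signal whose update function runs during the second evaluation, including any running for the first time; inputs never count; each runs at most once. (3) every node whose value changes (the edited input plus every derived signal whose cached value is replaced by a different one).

Demanding d4 again yields 2.
2 derived signals run: d2, d4.
The nodes whose values change: s1, d2, d4.

First demand of the output computes:
  d2 = concat([7, 5], [7, 5]) = [7, 5, 7, 5]
  d4 = headl([7, 5, 7, 5]) = 7

After the edit, cleaning proceeds:
  d2: a read changed (s1 [7, 5]->[2, 9]; s1 [7, 5]->[2, 9]) — executes, giving [2, 9, 2, 9].
  d4: a read changed (d2 [7, 5, 7, 5]->[2, 9, 2, 9]) — executes, giving 2.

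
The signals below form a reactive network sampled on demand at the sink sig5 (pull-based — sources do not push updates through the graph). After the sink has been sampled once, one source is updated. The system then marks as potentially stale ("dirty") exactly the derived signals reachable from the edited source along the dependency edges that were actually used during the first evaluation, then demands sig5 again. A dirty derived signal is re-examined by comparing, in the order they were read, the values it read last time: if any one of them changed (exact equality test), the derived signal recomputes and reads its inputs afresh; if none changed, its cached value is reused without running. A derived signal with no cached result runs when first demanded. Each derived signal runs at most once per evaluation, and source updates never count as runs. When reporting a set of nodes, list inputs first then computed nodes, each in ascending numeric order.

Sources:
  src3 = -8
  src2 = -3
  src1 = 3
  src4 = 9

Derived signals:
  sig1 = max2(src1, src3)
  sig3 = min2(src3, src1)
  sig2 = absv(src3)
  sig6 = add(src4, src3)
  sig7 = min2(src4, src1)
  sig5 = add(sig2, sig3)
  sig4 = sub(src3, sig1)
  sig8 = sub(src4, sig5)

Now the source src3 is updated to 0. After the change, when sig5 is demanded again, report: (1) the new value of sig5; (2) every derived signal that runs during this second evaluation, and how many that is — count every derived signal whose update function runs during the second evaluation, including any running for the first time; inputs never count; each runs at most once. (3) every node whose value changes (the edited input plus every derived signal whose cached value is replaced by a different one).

Initial pass — values computed on the first demand:
  sig2 = absv(-8) = 8
  sig3 = min2(-8, 3) = -8
  sig5 = add(8, -8) = 0

Second demand — change propagation:
  sig2: re-runs because src3 -8->0; new result 0.
  sig3: re-runs because src3 -8->0; new result 0.
  sig5: re-runs because sig2 8->0; sig3 -8->0; new result 0 (unchanged).

sig5 now evaluates to 0.
Run set: sig2, sig3, sig5 (3 run).
Changed values: src3, sig2, sig3.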